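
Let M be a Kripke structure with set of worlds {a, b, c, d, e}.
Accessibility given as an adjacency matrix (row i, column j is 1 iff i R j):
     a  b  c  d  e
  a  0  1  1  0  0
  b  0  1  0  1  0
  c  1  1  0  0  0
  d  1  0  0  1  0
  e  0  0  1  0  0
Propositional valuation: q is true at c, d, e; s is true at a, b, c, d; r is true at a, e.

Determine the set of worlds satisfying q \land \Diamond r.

Let φ = q \land \Diamond r. Evaluate φ at each world:
  a (successors {b, c}): φ is false.
  b (successors {b, d}): φ is false.
  c (successors {a, b}): φ is true.
  d (successors {a, d}): φ is true.
  e (successors {c}): φ is false.
For instance, at b:
  At b: q is false, \Diamond r is false, so q \land \Diamond r is false.
    At b: \Diamond r requires r at some successor in {b, d}.
      At b: r is false.
      At d: r is false.
    So \Diamond r is false at b.
Satisfying worlds: {c, d}

c, d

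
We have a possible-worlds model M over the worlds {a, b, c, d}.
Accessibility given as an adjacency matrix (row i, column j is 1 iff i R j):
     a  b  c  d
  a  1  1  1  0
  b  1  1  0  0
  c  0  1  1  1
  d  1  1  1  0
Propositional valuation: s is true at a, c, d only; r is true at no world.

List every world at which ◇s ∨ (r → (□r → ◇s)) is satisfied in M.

Let φ = ◇s ∨ (r → (□r → ◇s)). Evaluate φ at each world:
  a (successors {a, b, c}): φ is true.
  b (successors {a, b}): φ is true.
  c (successors {b, c, d}): φ is true.
  d (successors {a, b, c}): φ is true.
For instance, at a:
  At a: ◇s is true, r → (□r → ◇s) is true, so ◇s ∨ (r → (□r → ◇s)) is true.
    At a: ◇s requires s at some successor in {a, b, c}.
      s holds at a, so ◇s is true at a.
    At a: r is false, □r → ◇s is true, so r → (□r → ◇s) is true.
      At a: □r is false, ◇s is true, so □r → ◇s is true.
Satisfying worlds: {a, b, c, d}

a, b, c, d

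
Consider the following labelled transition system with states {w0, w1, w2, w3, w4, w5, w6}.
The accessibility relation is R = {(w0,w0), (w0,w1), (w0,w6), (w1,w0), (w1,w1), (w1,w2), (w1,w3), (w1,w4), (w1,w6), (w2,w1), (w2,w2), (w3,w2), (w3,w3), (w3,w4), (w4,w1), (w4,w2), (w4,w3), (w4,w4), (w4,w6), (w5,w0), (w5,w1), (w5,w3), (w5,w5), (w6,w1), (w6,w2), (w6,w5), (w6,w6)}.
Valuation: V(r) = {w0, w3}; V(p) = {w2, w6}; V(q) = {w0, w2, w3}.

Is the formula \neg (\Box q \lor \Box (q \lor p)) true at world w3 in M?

Recall that \Box ψ holds at a world iff ψ holds at every accessible world, and \Diamond ψ holds iff ψ holds at some accessible world.
At w3: \Box q \lor \Box (q \lor p) is false, so \neg (\Box q \lor \Box (q \lor p)) is true.
  At w3: \Box q is false, \Box (q \lor p) is false, so \Box q \lor \Box (q \lor p) is false.
    At w3: \Box q requires q at every successor {w2, w3, w4}.
      q fails at w4, so \Box q is false at w3.
    At w3: \Box (q \lor p) requires q \lor p at every successor {w2, w3, w4}.
      q \lor p fails at w4, so \Box (q \lor p) is false at w3.

Yes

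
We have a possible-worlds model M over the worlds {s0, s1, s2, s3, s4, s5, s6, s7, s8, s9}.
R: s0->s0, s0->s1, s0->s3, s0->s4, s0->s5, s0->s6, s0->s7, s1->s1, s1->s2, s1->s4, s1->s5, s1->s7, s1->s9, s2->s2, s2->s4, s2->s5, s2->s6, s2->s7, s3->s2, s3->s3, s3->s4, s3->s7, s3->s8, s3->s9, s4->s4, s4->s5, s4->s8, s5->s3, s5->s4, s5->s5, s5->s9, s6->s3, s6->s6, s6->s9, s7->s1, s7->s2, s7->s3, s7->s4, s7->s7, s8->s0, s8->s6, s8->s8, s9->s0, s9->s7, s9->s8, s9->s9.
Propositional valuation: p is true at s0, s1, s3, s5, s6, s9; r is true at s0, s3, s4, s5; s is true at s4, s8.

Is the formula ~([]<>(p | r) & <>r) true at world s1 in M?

No

At s1: []<>(p | r) & <>r is true, so ~([]<>(p | r) & <>r) is false.
  At s1: []<>(p | r) is true, <>r is true, so []<>(p | r) & <>r is true.
    At s1: []<>(p | r) requires <>(p | r) at every successor {s1, s2, s4, s5, s7, s9}.
      At s1: <>(p | r) is true.
      At s2: <>(p | r) is true.
      At s4: <>(p | r) is true.
      At s5: <>(p | r) is true.
      At s7: <>(p | r) is true.
      At s9: <>(p | r) is true.
    So []<>(p | r) is true at s1.
    At s1: <>r requires r at some successor in {s1, s2, s4, s5, s7, s9}.
      r holds at s4, so <>r is true at s1.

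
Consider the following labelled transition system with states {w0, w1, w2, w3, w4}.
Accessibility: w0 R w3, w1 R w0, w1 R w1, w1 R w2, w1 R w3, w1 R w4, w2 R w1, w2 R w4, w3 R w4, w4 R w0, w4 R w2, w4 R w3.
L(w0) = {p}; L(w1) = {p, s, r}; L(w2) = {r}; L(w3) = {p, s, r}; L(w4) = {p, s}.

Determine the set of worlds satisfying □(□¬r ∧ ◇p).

Let φ = □(□¬r ∧ ◇p). Evaluate φ at each world:
  w0 (successors {w3}): φ is true.
  w1 (successors {w0, w1, w2, w3, w4}): φ is false.
  w2 (successors {w1, w4}): φ is false.
  w3 (successors {w4}): φ is false.
  w4 (successors {w0, w2, w3}): φ is false.
For instance, at w1:
  At w1: □(□¬r ∧ ◇p) requires □¬r ∧ ◇p at every successor {w0, w1, w2, w3, w4}.
    □¬r ∧ ◇p fails at w0, so □(□¬r ∧ ◇p) is false at w1.
      At w0: □¬r is false, ◇p is true, so □¬r ∧ ◇p is false.
Satisfying worlds: {w0}

w0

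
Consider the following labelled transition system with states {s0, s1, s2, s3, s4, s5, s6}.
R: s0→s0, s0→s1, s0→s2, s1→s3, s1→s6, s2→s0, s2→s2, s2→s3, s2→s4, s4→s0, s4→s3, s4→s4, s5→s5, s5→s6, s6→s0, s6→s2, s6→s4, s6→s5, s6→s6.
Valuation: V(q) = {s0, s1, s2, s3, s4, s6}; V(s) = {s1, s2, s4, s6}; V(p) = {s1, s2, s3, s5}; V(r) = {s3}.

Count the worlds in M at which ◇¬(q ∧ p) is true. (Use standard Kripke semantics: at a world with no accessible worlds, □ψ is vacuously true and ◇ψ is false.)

Recall that ◇ψ holds at a world iff ψ holds at some accessible world.
Let φ = ◇¬(q ∧ p). Evaluate φ at each world:
  s0 (successors {s0, s1, s2}): φ is true.
  s1 (successors {s3, s6}): φ is true.
  s2 (successors {s0, s2, s3, s4}): φ is true.
  s3 (successors ∅): φ is false.
  s4 (successors {s0, s3, s4}): φ is true.
  s5 (successors {s5, s6}): φ is true.
  s6 (successors {s0, s2, s4, s5, s6}): φ is true.
For instance, at s0:
  At s0: ◇¬(q ∧ p) requires ¬(q ∧ p) at some successor in {s0, s1, s2}.
    ¬(q ∧ p) holds at s0, so ◇¬(q ∧ p) is true at s0.
Satisfying worlds: {s0, s1, s2, s4, s5, s6}

6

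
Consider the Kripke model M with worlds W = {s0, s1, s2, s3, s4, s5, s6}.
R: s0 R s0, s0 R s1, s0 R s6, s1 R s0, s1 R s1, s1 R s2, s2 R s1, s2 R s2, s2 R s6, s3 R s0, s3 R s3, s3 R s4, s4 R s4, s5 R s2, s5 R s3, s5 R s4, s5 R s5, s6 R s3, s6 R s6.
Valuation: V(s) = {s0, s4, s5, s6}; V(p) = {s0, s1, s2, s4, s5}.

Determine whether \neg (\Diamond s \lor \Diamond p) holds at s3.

No

At s3: \Diamond s \lor \Diamond p is true, so \neg (\Diamond s \lor \Diamond p) is false.
  At s3: \Diamond s is true, \Diamond p is true, so \Diamond s \lor \Diamond p is true.
    At s3: \Diamond s requires s at some successor in {s0, s3, s4}.
      s holds at s0, so \Diamond s is true at s3.
    At s3: \Diamond p requires p at some successor in {s0, s3, s4}.
      p holds at s0, so \Diamond p is true at s3.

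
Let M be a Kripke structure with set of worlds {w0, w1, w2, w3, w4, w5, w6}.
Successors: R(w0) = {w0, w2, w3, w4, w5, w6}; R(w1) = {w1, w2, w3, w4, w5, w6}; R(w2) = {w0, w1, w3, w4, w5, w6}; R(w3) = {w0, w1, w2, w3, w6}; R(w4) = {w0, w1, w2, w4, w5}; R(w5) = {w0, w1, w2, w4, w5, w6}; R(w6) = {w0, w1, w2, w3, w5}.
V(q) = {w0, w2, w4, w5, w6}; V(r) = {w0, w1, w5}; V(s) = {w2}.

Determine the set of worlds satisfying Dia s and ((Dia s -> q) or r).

w0, w1, w4, w5, w6

Recall that Dia ψ holds at a world iff ψ holds at some accessible world.
Let φ = Dia s and ((Dia s -> q) or r). Evaluate φ at each world:
  w0 (successors {w0, w2, w3, w4, w5, w6}): φ is true.
  w1 (successors {w1, w2, w3, w4, w5, w6}): φ is true.
  w2 (successors {w0, w1, w3, w4, w5, w6}): φ is false.
  w3 (successors {w0, w1, w2, w3, w6}): φ is false.
  w4 (successors {w0, w1, w2, w4, w5}): φ is true.
  w5 (successors {w0, w1, w2, w4, w5, w6}): φ is true.
  w6 (successors {w0, w1, w2, w3, w5}): φ is true.
For instance, at w0:
  At w0: Dia s is true, (Dia s -> q) or r is true, so Dia s and ((Dia s -> q) or r) is true.
    At w0: Dia s requires s at some successor in {w0, w2, w3, w4, w5, w6}.
      s holds at w2, so Dia s is true at w0.
    At w0: Dia s -> q is true, r is true, so (Dia s -> q) or r is true.
      At w0: Dia s is true, q is true, so Dia s -> q is true.
Satisfying worlds: {w0, w1, w4, w5, w6}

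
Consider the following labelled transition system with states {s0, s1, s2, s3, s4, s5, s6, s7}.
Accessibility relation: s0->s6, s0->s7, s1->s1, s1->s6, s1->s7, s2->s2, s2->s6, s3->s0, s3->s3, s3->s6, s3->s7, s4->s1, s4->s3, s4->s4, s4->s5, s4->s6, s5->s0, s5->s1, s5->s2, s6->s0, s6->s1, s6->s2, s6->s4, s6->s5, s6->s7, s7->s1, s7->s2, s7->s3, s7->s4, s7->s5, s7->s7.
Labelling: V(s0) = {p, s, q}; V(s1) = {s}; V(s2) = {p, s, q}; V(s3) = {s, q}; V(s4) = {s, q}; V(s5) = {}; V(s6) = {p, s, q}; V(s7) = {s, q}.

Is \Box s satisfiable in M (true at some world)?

Yes

Let φ = \Box s. Evaluate φ at each world:
  s0 (successors {s6, s7}): φ is true.
  s1 (successors {s1, s6, s7}): φ is true.
  s2 (successors {s2, s6}): φ is true.
  s3 (successors {s0, s3, s6, s7}): φ is true.
  s4 (successors {s1, s3, s4, s5, s6}): φ is false.
  s5 (successors {s0, s1, s2}): φ is true.
  s6 (successors {s0, s1, s2, s4, s5, s7}): φ is false.
  s7 (successors {s1, s2, s3, s4, s5, s7}): φ is false.
Detail at s0 (witness):
  At s0: \Box s requires s at every successor {s6, s7}.
    At s6: s is true.
    At s7: s is true.
  So \Box s is true at s0.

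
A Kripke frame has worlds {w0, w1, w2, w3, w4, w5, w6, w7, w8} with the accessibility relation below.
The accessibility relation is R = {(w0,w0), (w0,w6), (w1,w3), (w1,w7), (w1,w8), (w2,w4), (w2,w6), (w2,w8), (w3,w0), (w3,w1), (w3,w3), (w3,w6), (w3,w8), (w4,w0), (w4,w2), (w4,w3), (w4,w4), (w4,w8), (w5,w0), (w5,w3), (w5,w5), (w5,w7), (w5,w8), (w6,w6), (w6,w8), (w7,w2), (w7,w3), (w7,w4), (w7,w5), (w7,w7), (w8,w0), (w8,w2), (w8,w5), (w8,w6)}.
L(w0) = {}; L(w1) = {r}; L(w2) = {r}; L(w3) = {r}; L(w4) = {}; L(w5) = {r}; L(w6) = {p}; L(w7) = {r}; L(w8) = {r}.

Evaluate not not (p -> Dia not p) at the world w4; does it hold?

Yes

At w4: not (p -> Dia not p) is false, so not not (p -> Dia not p) is true.
  At w4: p -> Dia not p is true, so not (p -> Dia not p) is false.
    At w4: p is false, Dia not p is true, so p -> Dia not p is true.
      At w4: Dia not p requires not p at some successor in {w0, w2, w3, w4, w8}.
        not p holds at w0, so Dia not p is true at w4.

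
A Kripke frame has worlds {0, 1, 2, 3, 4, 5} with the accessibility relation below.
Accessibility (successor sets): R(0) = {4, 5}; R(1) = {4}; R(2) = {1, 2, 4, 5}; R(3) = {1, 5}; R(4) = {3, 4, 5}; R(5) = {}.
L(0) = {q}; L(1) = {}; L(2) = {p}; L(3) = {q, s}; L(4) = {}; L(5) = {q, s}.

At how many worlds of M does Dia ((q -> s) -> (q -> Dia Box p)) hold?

Let φ = Dia ((q -> s) -> (q -> Dia Box p)). Evaluate φ at each world:
  0 (successors {4, 5}): φ is true.
  1 (successors {4}): φ is true.
  2 (successors {1, 2, 4, 5}): φ is true.
  3 (successors {1, 5}): φ is true.
  4 (successors {3, 4, 5}): φ is true.
  5 (successors ∅): φ is false.
For instance, at 1:
  At 1: Dia ((q -> s) -> (q -> Dia Box p)) requires (q -> s) -> (q -> Dia Box p) at some successor in {4}.
    (q -> s) -> (q -> Dia Box p) holds at 4, so Dia ((q -> s) -> (q -> Dia Box p)) is true at 1.
      At 4: q -> s is true, q -> Dia Box p is true, so (q -> s) -> (q -> Dia Box p) is true.
Satisfying worlds: {0, 1, 2, 3, 4}

5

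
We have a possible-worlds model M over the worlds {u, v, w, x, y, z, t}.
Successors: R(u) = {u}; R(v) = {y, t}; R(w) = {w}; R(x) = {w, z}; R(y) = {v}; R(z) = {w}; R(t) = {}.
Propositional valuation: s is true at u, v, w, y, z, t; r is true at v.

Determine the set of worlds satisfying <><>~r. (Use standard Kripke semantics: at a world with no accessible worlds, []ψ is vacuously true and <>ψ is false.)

u, w, x, y, z

Let φ = <><>~r. Evaluate φ at each world:
  u (successors {u}): φ is true.
  v (successors {y, t}): φ is false.
  w (successors {w}): φ is true.
  x (successors {w, z}): φ is true.
  y (successors {v}): φ is true.
  z (successors {w}): φ is true.
  t (successors ∅): φ is false.
For instance, at z:
  At z: <><>~r requires <>~r at some successor in {w}.
    <>~r holds at w, so <><>~r is true at z.
      At w: <>~r requires ~r at some successor in {w}.
        ~r holds at w, so <>~r is true at w.
Satisfying worlds: {u, w, x, y, z}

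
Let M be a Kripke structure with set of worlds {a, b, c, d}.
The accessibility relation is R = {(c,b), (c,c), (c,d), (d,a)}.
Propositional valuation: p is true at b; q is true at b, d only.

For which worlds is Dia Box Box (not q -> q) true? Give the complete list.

c, d

Let φ = Dia Box Box (not q -> q). Evaluate φ at each world:
  a (successors ∅): φ is false.
  b (successors ∅): φ is false.
  c (successors {b, c, d}): φ is true.
  d (successors {a}): φ is true.
For instance, at c:
  At c: Dia Box Box (not q -> q) requires Box Box (not q -> q) at some successor in {b, c, d}.
    Box Box (not q -> q) holds at b, so Dia Box Box (not q -> q) is true at c.
      At b: no accessible worlds, so Box Box (not q -> q) holds vacuously.
Satisfying worlds: {c, d}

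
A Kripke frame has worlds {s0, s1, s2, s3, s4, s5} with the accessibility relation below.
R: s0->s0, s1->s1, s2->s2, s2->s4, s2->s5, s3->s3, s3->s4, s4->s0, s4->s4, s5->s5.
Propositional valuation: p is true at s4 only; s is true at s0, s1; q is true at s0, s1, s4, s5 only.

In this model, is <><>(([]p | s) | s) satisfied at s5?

Recall that []ψ holds at a world iff ψ holds at every accessible world, and <>ψ holds iff ψ holds at some accessible world.
At s5: <><>(([]p | s) | s) requires <>(([]p | s) | s) at some successor in {s5}.
  At s5: <>(([]p | s) | s) is false.
So <><>(([]p | s) | s) is false at s5.

No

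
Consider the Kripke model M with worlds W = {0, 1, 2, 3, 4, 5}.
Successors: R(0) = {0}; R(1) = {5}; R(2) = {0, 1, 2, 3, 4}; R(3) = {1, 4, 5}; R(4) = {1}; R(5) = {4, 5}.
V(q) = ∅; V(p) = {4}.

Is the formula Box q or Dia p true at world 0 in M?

Recall that Box ψ holds at a world iff ψ holds at every accessible world, and Dia ψ holds iff ψ holds at some accessible world.
At 0: Box q is false, Dia p is false, so Box q or Dia p is false.
  At 0: Box q requires q at every successor {0}.
    q fails at 0, so Box q is false at 0.
  At 0: Dia p requires p at some successor in {0}.
    At 0: p is false.
  So Dia p is false at 0.

No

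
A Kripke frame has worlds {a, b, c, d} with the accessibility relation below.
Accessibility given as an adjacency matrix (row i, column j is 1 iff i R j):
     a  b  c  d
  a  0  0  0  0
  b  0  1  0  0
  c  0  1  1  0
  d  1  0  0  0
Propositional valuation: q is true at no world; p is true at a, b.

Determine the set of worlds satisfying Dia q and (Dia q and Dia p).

none

Let φ = Dia q and (Dia q and Dia p). Evaluate φ at each world:
  a (successors ∅): φ is false.
  b (successors {b}): φ is false.
  c (successors {b, c}): φ is false.
  d (successors {a}): φ is false.
For instance, at d:
  At d: Dia q is false, Dia q and Dia p is false, so Dia q and (Dia q and Dia p) is false.
    At d: Dia q requires q at some successor in {a}.
      At a: q is false.
    So Dia q is false at d.
    At d: Dia q is false, Dia p is true, so Dia q and Dia p is false.
      At d: Dia q requires q at some successor in {a}.
        At a: q is false.
      So Dia q is false at d.
      At d: Dia p requires p at some successor in {a}.
        p holds at a, so Dia p is true at d.
Satisfying worlds: none.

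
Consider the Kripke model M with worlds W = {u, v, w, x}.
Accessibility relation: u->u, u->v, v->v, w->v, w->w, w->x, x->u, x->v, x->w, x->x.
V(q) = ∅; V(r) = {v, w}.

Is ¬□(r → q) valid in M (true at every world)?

Let φ = ¬□(r → q). Evaluate φ at each world:
  u (successors {u, v}): φ is true.
  v (successors {v}): φ is true.
  w (successors {v, w, x}): φ is true.
  x (successors {u, v, w, x}): φ is true.
For instance, at w:
  At w: □(r → q) is false, so ¬□(r → q) is true.
    At w: □(r → q) requires r → q at every successor {v, w, x}.
      r → q fails at v, so □(r → q) is false at w.

Yes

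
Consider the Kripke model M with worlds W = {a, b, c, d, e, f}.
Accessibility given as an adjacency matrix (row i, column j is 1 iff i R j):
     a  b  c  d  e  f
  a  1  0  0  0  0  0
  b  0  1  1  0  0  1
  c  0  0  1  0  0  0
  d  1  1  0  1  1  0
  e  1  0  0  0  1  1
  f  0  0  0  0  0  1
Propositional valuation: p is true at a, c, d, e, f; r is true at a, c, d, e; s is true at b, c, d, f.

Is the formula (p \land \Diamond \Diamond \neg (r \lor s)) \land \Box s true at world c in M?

No

At c: p \land \Diamond \Diamond \neg (r \lor s) is false, \Box s is true, so (p \land \Diamond \Diamond \neg (r \lor s)) \land \Box s is false.
  At c: p is true, \Diamond \Diamond \neg (r \lor s) is false, so p \land \Diamond \Diamond \neg (r \lor s) is false.
    At c: \Diamond \Diamond \neg (r \lor s) requires \Diamond \neg (r \lor s) at some successor in {c}.
      At c: \Diamond \neg (r \lor s) is false.
    So \Diamond \Diamond \neg (r \lor s) is false at c.
  At c: \Box s requires s at every successor {c}.
    At c: s is true.
  So \Box s is true at c.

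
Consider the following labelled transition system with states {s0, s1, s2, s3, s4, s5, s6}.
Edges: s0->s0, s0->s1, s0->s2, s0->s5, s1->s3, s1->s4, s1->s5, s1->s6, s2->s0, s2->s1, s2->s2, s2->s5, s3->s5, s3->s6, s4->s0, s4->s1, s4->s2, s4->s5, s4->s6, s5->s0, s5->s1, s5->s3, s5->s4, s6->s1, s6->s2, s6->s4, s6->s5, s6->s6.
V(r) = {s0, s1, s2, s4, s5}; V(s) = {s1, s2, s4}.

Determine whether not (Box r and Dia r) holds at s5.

At s5: Box r and Dia r is false, so not (Box r and Dia r) is true.
  At s5: Box r is false, Dia r is true, so Box r and Dia r is false.
    At s5: Box r requires r at every successor {s0, s1, s3, s4}.
      r fails at s3, so Box r is false at s5.
    At s5: Dia r requires r at some successor in {s0, s1, s3, s4}.
      r holds at s0, so Dia r is true at s5.

Yes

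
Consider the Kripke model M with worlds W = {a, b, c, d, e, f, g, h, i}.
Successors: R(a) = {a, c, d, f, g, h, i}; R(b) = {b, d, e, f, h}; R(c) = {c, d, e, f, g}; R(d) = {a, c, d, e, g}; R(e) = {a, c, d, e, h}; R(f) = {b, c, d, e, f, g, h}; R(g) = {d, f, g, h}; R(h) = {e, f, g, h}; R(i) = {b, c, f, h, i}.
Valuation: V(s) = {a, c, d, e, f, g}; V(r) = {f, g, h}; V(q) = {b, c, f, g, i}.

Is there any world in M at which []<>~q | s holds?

Let φ = []<>~q | s. Evaluate φ at each world:
  a (successors {a, c, d, f, g, h, i}): φ is true.
  b (successors {b, d, e, f, h}): φ is true.
  c (successors {c, d, e, f, g}): φ is true.
  d (successors {a, c, d, e, g}): φ is true.
  e (successors {a, c, d, e, h}): φ is true.
  f (successors {b, c, d, e, f, g, h}): φ is true.
  g (successors {d, f, g, h}): φ is true.
  h (successors {e, f, g, h}): φ is true.
  i (successors {b, c, f, h, i}): φ is true.
Detail at a (witness):
  At a: []<>~q is true, s is true, so []<>~q | s is true.
    At a: []<>~q requires <>~q at every successor {a, c, d, f, g, h, i}.
      At a: <>~q is true.
      At c: <>~q is true.
      At d: <>~q is true.
      At f: <>~q is true.
      At g: <>~q is true.
      At h: <>~q is true.
      At i: <>~q is true.
    So []<>~q is true at a.

Yes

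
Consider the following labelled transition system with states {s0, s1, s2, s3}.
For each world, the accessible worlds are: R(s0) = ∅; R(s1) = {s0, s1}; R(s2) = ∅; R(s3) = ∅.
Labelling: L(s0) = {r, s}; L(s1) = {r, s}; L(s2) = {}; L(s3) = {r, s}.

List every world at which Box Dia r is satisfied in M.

Let φ = Box Dia r. Evaluate φ at each world:
  s0 (successors ∅): φ is true.
  s1 (successors {s0, s1}): φ is false.
  s2 (successors ∅): φ is true.
  s3 (successors ∅): φ is true.
For instance, at s1:
  At s1: Box Dia r requires Dia r at every successor {s0, s1}.
    Dia r fails at s0, so Box Dia r is false at s1.
      At s0: no accessible worlds, so Dia r is false.
Satisfying worlds: {s0, s2, s3}

s0, s2, s3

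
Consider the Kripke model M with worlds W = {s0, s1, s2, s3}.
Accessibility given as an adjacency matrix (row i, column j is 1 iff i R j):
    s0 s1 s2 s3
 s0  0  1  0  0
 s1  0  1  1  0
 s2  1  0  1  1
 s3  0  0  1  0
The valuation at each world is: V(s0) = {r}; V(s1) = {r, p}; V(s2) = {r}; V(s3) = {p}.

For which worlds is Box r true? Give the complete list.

s0, s1, s3

Let φ = Box r. Evaluate φ at each world:
  s0 (successors {s1}): φ is true.
  s1 (successors {s1, s2}): φ is true.
  s2 (successors {s0, s2, s3}): φ is false.
  s3 (successors {s2}): φ is true.
For instance, at s3:
  At s3: Box r requires r at every successor {s2}.
    At s2: r is true.
  So Box r is true at s3.
Satisfying worlds: {s0, s1, s3}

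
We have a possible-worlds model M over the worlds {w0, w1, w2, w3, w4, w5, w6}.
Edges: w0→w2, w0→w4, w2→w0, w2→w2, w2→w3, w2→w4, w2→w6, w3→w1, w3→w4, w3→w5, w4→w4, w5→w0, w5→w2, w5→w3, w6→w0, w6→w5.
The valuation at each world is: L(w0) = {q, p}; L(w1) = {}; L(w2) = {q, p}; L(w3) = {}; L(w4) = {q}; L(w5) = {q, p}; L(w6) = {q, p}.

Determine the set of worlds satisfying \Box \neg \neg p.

w1, w6

Recall that \Box ψ holds at a world iff ψ holds at every accessible world, and \Diamond ψ holds iff ψ holds at some accessible world.
Let φ = \Box \neg \neg p. Evaluate φ at each world:
  w0 (successors {w2, w4}): φ is false.
  w1 (successors ∅): φ is true.
  w2 (successors {w0, w2, w3, w4, w6}): φ is false.
  w3 (successors {w1, w4, w5}): φ is false.
  w4 (successors {w4}): φ is false.
  w5 (successors {w0, w2, w3}): φ is false.
  w6 (successors {w0, w5}): φ is true.
For instance, at w2:
  At w2: \Box \neg \neg p requires \neg \neg p at every successor {w0, w2, w3, w4, w6}.
    \neg \neg p fails at w3, so \Box \neg \neg p is false at w2.
Satisfying worlds: {w1, w6}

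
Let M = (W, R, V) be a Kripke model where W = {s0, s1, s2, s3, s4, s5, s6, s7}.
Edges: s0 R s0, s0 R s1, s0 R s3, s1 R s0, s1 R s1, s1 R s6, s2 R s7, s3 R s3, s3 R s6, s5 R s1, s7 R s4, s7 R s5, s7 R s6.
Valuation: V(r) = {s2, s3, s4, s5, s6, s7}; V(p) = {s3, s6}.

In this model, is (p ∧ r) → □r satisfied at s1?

Yes

Recall that □ψ holds at a world iff ψ holds at every accessible world, and ◇ψ holds iff ψ holds at some accessible world.
At s1: p ∧ r is false, □r is false, so (p ∧ r) → □r is true.
  At s1: □r requires r at every successor {s0, s1, s6}.
    r fails at s0, so □r is false at s1.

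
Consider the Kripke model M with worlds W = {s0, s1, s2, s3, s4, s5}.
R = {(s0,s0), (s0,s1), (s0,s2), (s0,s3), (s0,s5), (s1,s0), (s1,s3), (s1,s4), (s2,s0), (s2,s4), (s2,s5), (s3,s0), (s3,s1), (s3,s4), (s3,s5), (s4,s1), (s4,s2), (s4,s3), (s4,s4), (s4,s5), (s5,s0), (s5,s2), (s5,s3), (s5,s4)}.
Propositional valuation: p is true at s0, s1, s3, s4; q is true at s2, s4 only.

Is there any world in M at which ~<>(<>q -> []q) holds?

Yes

Let φ = ~<>(<>q -> []q). Evaluate φ at each world:
  s0 (successors {s0, s1, s2, s3, s5}): φ is true.
  s1 (successors {s0, s3, s4}): φ is true.
  s2 (successors {s0, s4, s5}): φ is true.
  s3 (successors {s0, s1, s4, s5}): φ is true.
  s4 (successors {s1, s2, s3, s4, s5}): φ is true.
  s5 (successors {s0, s2, s3, s4}): φ is true.
Detail at s0 (witness):
  At s0: <>(<>q -> []q) is false, so ~<>(<>q -> []q) is true.
    At s0: <>(<>q -> []q) requires <>q -> []q at some successor in {s0, s1, s2, s3, s5}.
      At s0: <>q -> []q is false.
      At s1: <>q -> []q is false.
      At s2: <>q -> []q is false.
      At s3: <>q -> []q is false.
      At s5: <>q -> []q is false.
    So <>(<>q -> []q) is false at s0.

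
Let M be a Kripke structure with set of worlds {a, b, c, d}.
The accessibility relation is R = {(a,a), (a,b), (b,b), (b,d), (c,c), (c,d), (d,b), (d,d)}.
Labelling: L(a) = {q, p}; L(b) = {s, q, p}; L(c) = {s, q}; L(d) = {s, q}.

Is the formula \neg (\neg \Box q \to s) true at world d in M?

Recall that \Box ψ holds at a world iff ψ holds at every accessible world, and \Diamond ψ holds iff ψ holds at some accessible world.
At d: \neg \Box q \to s is true, so \neg (\neg \Box q \to s) is false.
  At d: \neg \Box q is false, s is true, so \neg \Box q \to s is true.
    At d: \Box q is true, so \neg \Box q is false.
      At d: \Box q requires q at every successor {b, d}.
        At b: q is true.
        At d: q is true.
      So \Box q is true at d.

No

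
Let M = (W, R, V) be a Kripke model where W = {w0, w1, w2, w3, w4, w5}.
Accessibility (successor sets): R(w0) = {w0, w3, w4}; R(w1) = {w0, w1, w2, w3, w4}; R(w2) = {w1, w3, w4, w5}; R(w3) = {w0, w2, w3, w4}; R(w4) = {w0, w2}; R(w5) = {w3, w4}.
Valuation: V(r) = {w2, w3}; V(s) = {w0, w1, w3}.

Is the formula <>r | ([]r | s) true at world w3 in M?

Recall that []ψ holds at a world iff ψ holds at every accessible world, and <>ψ holds iff ψ holds at some accessible world.
At w3: <>r is true, []r | s is true, so <>r | ([]r | s) is true.
  At w3: <>r requires r at some successor in {w0, w2, w3, w4}.
    r holds at w2, so <>r is true at w3.
  At w3: []r is false, s is true, so []r | s is true.
    At w3: []r requires r at every successor {w0, w2, w3, w4}.
      r fails at w0, so []r is false at w3.

Yes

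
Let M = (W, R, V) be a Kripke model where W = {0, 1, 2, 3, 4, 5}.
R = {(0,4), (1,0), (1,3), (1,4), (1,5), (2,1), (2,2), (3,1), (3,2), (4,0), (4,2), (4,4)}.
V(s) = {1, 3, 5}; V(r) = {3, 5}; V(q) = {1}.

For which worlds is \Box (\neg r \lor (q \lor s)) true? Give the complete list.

Let φ = \Box (\neg r \lor (q \lor s)). Evaluate φ at each world:
  0 (successors {4}): φ is true.
  1 (successors {0, 3, 4, 5}): φ is true.
  2 (successors {1, 2}): φ is true.
  3 (successors {1, 2}): φ is true.
  4 (successors {0, 2, 4}): φ is true.
  5 (successors ∅): φ is true.
For instance, at 1:
  At 1: \Box (\neg r \lor (q \lor s)) requires \neg r \lor (q \lor s) at every successor {0, 3, 4, 5}.
    At 0: \neg r \lor (q \lor s) is true.
    At 3: \neg r \lor (q \lor s) is true.
    At 4: \neg r \lor (q \lor s) is true.
    At 5: \neg r \lor (q \lor s) is true.
  So \Box (\neg r \lor (q \lor s)) is true at 1.
Satisfying worlds: {0, 1, 2, 3, 4, 5}

0, 1, 2, 3, 4, 5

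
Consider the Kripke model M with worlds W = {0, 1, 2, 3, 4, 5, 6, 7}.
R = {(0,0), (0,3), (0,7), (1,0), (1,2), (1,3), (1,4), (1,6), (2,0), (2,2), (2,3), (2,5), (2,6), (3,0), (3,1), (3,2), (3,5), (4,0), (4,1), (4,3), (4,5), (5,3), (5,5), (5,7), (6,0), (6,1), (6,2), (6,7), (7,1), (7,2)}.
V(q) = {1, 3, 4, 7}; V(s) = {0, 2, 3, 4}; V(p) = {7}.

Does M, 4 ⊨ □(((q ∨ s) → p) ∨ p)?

At 4: □(((q ∨ s) → p) ∨ p) requires ((q ∨ s) → p) ∨ p at every successor {0, 1, 3, 5}.
  ((q ∨ s) → p) ∨ p fails at 0, so □(((q ∨ s) → p) ∨ p) is false at 4.

No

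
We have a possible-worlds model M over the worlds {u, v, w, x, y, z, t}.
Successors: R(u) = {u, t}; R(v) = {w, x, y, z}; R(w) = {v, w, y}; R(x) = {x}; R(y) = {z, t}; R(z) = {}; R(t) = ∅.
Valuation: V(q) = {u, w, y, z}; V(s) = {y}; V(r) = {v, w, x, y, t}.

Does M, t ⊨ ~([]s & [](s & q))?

No

Recall that []ψ holds at a world iff ψ holds at every accessible world, and <>ψ holds iff ψ holds at some accessible world.
At t: []s & [](s & q) is true, so ~([]s & [](s & q)) is false.
  At t: []s is true, [](s & q) is true, so []s & [](s & q) is true.
    At t: no accessible worlds, so []s holds vacuously.
    At t: no accessible worlds, so [](s & q) holds vacuously.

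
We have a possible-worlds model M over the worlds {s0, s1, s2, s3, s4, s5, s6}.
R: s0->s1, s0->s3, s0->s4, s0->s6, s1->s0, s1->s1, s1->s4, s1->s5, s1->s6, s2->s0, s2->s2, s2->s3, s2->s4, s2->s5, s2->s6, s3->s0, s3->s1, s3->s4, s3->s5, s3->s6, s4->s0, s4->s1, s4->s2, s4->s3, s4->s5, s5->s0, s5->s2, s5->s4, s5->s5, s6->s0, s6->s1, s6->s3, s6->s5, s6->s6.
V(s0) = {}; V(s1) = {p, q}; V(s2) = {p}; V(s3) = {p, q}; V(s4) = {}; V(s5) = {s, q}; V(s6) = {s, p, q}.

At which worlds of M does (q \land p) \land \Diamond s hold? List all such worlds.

s1, s3, s6

Let φ = (q \land p) \land \Diamond s. Evaluate φ at each world:
  s0 (successors {s1, s3, s4, s6}): φ is false.
  s1 (successors {s0, s1, s4, s5, s6}): φ is true.
  s2 (successors {s0, s2, s3, s4, s5, s6}): φ is false.
  s3 (successors {s0, s1, s4, s5, s6}): φ is true.
  s4 (successors {s0, s1, s2, s3, s5}): φ is false.
  s5 (successors {s0, s2, s4, s5}): φ is false.
  s6 (successors {s0, s1, s3, s5, s6}): φ is true.
For instance, at s6:
  At s6: q \land p is true, \Diamond s is true, so (q \land p) \land \Diamond s is true.
    At s6: \Diamond s requires s at some successor in {s0, s1, s3, s5, s6}.
      s holds at s5, so \Diamond s is true at s6.
Satisfying worlds: {s1, s3, s6}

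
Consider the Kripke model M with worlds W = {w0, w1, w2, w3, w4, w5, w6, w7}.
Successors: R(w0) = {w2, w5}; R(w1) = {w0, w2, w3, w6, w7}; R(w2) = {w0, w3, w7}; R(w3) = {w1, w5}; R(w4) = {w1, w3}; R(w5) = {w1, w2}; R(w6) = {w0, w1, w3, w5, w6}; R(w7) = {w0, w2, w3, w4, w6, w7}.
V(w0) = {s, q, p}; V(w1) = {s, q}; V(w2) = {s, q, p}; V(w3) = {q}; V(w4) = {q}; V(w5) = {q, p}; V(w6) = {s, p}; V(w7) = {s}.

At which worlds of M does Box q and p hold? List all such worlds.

Let φ = Box q and p. Evaluate φ at each world:
  w0 (successors {w2, w5}): φ is true.
  w1 (successors {w0, w2, w3, w6, w7}): φ is false.
  w2 (successors {w0, w3, w7}): φ is false.
  w3 (successors {w1, w5}): φ is false.
  w4 (successors {w1, w3}): φ is false.
  w5 (successors {w1, w2}): φ is true.
  w6 (successors {w0, w1, w3, w5, w6}): φ is false.
  w7 (successors {w0, w2, w3, w4, w6, w7}): φ is false.
For instance, at w5:
  At w5: Box q is true, p is true, so Box q and p is true.
    At w5: Box q requires q at every successor {w1, w2}.
      At w1: q is true.
      At w2: q is true.
    So Box q is true at w5.
Satisfying worlds: {w0, w5}

w0, w5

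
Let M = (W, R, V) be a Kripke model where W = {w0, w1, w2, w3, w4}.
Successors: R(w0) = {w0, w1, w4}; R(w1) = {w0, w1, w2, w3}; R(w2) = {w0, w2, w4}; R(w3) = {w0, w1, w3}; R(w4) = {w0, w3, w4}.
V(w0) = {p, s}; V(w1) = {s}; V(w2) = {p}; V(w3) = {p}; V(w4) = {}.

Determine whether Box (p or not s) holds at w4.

Yes

Recall that Box ψ holds at a world iff ψ holds at every accessible world, and Dia ψ holds iff ψ holds at some accessible world.
At w4: Box (p or not s) requires p or not s at every successor {w0, w3, w4}.
  At w0: p or not s is true.
  At w3: p or not s is true.
  At w4: p or not s is true.
So Box (p or not s) is true at w4.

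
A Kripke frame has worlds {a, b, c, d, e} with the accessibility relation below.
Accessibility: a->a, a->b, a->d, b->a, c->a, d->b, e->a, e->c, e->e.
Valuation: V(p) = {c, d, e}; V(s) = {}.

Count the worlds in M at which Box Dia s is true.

0

Let φ = Box Dia s. Evaluate φ at each world:
  a (successors {a, b, d}): φ is false.
  b (successors {a}): φ is false.
  c (successors {a}): φ is false.
  d (successors {b}): φ is false.
  e (successors {a, c, e}): φ is false.
For instance, at c:
  At c: Box Dia s requires Dia s at every successor {a}.
    Dia s fails at a, so Box Dia s is false at c.
      At a: Dia s requires s at some successor in {a, b, d}.
        At a: s is false.
        At b: s is false.
        At d: s is false.
      So Dia s is false at a.
Satisfying worlds: none.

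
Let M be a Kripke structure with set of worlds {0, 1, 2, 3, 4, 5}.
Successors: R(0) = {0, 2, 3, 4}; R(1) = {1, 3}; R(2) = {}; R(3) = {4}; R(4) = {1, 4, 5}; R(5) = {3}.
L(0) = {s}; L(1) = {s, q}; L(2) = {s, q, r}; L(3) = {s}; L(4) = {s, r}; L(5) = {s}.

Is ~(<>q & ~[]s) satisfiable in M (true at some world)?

Yes

Let φ = ~(<>q & ~[]s). Evaluate φ at each world:
  0 (successors {0, 2, 3, 4}): φ is true.
  1 (successors {1, 3}): φ is true.
  2 (successors ∅): φ is true.
  3 (successors {4}): φ is true.
  4 (successors {1, 4, 5}): φ is true.
  5 (successors {3}): φ is true.
Detail at 0 (witness):
  At 0: <>q & ~[]s is false, so ~(<>q & ~[]s) is true.
    At 0: <>q is true, ~[]s is false, so <>q & ~[]s is false.
      At 0: <>q requires q at some successor in {0, 2, 3, 4}.
        q holds at 2, so <>q is true at 0.
      At 0: []s is true, so ~[]s is false.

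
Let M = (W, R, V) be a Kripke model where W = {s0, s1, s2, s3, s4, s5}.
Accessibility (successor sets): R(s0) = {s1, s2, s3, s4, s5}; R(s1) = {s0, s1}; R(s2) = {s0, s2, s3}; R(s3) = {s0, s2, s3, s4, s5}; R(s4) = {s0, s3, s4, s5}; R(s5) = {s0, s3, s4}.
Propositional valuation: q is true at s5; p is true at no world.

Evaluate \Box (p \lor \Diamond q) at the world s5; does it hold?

At s5: \Box (p \lor \Diamond q) requires p \lor \Diamond q at every successor {s0, s3, s4}.
    At s0: p is false, \Diamond q is true, so p \lor \Diamond q is true.
      At s0: \Diamond q requires q at some successor in {s1, s2, s3, s4, s5}.
        q holds at s5, so \Diamond q is true at s0.
    At s3: p is false, \Diamond q is true, so p \lor \Diamond q is true.
      At s3: \Diamond q requires q at some successor in {s0, s2, s3, s4, s5}.
        q holds at s5, so \Diamond q is true at s3.
    At s4: p is false, \Diamond q is true, so p \lor \Diamond q is true.
      At s4: \Diamond q requires q at some successor in {s0, s3, s4, s5}.
        q holds at s5, so \Diamond q is true at s4.
So \Box (p \lor \Diamond q) is true at s5.

Yes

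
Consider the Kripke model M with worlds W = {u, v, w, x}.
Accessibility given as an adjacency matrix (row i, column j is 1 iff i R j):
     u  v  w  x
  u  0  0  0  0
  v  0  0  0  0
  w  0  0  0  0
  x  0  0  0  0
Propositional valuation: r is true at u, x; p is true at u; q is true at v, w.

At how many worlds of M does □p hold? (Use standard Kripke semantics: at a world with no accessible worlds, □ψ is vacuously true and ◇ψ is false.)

Let φ = □p. Evaluate φ at each world:
  u (successors ∅): φ is true.
  v (successors ∅): φ is true.
  w (successors ∅): φ is true.
  x (successors ∅): φ is true.
For instance, at u:
  At u: no accessible worlds, so □p holds vacuously.
Satisfying worlds: {u, v, w, x}

4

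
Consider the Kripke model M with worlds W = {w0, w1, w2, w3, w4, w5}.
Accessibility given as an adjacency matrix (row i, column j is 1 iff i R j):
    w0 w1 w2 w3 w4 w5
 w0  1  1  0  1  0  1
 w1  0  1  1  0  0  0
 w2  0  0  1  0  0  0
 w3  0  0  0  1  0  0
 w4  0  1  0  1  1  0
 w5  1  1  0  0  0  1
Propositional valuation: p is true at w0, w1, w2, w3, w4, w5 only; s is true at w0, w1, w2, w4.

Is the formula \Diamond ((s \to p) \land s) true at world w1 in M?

At w1: \Diamond ((s \to p) \land s) requires (s \to p) \land s at some successor in {w1, w2}.
  (s \to p) \land s holds at w1, so \Diamond ((s \to p) \land s) is true at w1.

Yes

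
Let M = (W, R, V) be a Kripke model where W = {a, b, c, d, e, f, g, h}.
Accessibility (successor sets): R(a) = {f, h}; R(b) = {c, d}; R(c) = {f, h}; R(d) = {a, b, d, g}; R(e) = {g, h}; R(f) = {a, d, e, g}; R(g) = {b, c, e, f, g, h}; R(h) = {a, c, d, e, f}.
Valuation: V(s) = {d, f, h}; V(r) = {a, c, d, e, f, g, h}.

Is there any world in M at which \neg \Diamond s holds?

No

Let φ = \neg \Diamond s. Evaluate φ at each world:
  a (successors {f, h}): φ is false.
  b (successors {c, d}): φ is false.
  c (successors {f, h}): φ is false.
  d (successors {a, b, d, g}): φ is false.
  e (successors {g, h}): φ is false.
  f (successors {a, d, e, g}): φ is false.
  g (successors {b, c, e, f, g, h}): φ is false.
  h (successors {a, c, d, e, f}): φ is false.
For instance, at h:
  At h: \Diamond s is true, so \neg \Diamond s is false.
    At h: \Diamond s requires s at some successor in {a, c, d, e, f}.
      s holds at d, so \Diamond s is true at h.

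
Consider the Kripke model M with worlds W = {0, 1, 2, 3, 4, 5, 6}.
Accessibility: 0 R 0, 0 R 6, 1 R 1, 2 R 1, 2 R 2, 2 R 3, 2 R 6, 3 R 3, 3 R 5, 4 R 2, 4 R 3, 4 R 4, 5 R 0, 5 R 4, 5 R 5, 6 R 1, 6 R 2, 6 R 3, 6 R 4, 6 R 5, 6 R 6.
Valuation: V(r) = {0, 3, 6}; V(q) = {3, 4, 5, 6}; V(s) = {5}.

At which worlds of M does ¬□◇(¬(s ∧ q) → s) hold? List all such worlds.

0, 1, 2, 4, 5, 6

Let φ = ¬□◇(¬(s ∧ q) → s). Evaluate φ at each world:
  0 (successors {0, 6}): φ is true.
  1 (successors {1}): φ is true.
  2 (successors {1, 2, 3, 6}): φ is true.
  3 (successors {3, 5}): φ is false.
  4 (successors {2, 3, 4}): φ is true.
  5 (successors {0, 4, 5}): φ is true.
  6 (successors {1, 2, 3, 4, 5, 6}): φ is true.
For instance, at 2:
  At 2: □◇(¬(s ∧ q) → s) is false, so ¬□◇(¬(s ∧ q) → s) is true.
    At 2: □◇(¬(s ∧ q) → s) requires ◇(¬(s ∧ q) → s) at every successor {1, 2, 3, 6}.
      ◇(¬(s ∧ q) → s) fails at 1, so □◇(¬(s ∧ q) → s) is false at 2.
Satisfying worlds: {0, 1, 2, 4, 5, 6}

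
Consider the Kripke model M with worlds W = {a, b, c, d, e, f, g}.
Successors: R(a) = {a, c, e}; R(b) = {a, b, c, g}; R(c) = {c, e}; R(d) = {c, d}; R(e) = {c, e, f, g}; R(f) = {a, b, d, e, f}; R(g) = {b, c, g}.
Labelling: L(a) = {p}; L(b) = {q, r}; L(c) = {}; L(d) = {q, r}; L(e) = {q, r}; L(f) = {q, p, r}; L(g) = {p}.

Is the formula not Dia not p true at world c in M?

Recall that Dia ψ holds at a world iff ψ holds at some accessible world.
At c: Dia not p is true, so not Dia not p is false.
  At c: Dia not p requires not p at some successor in {c, e}.
    not p holds at c, so Dia not p is true at c.

No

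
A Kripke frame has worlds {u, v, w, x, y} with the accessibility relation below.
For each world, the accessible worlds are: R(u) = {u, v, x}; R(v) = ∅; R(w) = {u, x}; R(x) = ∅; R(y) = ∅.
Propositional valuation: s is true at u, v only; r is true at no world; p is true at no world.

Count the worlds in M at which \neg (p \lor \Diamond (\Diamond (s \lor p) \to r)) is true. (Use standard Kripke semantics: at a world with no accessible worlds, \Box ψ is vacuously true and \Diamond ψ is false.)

Let φ = \neg (p \lor \Diamond (\Diamond (s \lor p) \to r)). Evaluate φ at each world:
  u (successors {u, v, x}): φ is false.
  v (successors ∅): φ is true.
  w (successors {u, x}): φ is false.
  x (successors ∅): φ is true.
  y (successors ∅): φ is true.
For instance, at u:
  At u: p \lor \Diamond (\Diamond (s \lor p) \to r) is true, so \neg (p \lor \Diamond (\Diamond (s \lor p) \to r)) is false.
    At u: p is false, \Diamond (\Diamond (s \lor p) \to r) is true, so p \lor \Diamond (\Diamond (s \lor p) \to r) is true.
      At u: \Diamond (\Diamond (s \lor p) \to r) requires \Diamond (s \lor p) \to r at some successor in {u, v, x}.
        \Diamond (s \lor p) \to r holds at v, so \Diamond (\Diamond (s \lor p) \to r) is true at u.
Satisfying worlds: {v, x, y}

3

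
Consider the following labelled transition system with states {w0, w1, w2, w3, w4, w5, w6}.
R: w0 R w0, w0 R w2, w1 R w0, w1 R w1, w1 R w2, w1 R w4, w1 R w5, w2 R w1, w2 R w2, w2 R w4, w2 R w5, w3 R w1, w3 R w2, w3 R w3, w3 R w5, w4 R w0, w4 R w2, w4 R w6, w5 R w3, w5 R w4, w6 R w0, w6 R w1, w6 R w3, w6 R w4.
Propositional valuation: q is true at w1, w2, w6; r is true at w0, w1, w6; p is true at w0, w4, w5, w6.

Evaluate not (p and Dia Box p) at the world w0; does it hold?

At w0: p and Dia Box p is false, so not (p and Dia Box p) is true.
  At w0: p is true, Dia Box p is false, so p and Dia Box p is false.
    At w0: Dia Box p requires Box p at some successor in {w0, w2}.
      At w0: Box p is false.
      At w2: Box p is false.
    So Dia Box p is false at w0.

Yes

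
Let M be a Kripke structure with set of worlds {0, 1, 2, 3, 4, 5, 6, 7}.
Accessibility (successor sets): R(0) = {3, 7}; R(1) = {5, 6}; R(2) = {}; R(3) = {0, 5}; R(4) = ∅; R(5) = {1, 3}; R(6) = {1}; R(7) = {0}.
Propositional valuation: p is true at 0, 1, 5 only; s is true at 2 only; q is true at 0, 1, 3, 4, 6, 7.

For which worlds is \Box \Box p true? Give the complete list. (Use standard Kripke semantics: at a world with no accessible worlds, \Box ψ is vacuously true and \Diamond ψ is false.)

0, 2, 4

Let φ = \Box \Box p. Evaluate φ at each world:
  0 (successors {3, 7}): φ is true.
  1 (successors {5, 6}): φ is false.
  2 (successors ∅): φ is true.
  3 (successors {0, 5}): φ is false.
  4 (successors ∅): φ is true.
  5 (successors {1, 3}): φ is false.
  6 (successors {1}): φ is false.
  7 (successors {0}): φ is false.
For instance, at 7:
  At 7: \Box \Box p requires \Box p at every successor {0}.
    \Box p fails at 0, so \Box \Box p is false at 7.
      At 0: \Box p requires p at every successor {3, 7}.
        p fails at 3, so \Box p is false at 0.
Satisfying worlds: {0, 2, 4}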